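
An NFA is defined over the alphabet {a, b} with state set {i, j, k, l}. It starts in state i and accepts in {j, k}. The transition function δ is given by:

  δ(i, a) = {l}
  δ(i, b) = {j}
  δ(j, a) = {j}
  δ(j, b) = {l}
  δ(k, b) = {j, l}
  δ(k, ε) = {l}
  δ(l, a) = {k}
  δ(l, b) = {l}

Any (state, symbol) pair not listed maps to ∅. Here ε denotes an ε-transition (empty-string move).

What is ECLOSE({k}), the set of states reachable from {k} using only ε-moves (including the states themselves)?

Begin with {k}.
ε-move k → l; add l.

{k, l}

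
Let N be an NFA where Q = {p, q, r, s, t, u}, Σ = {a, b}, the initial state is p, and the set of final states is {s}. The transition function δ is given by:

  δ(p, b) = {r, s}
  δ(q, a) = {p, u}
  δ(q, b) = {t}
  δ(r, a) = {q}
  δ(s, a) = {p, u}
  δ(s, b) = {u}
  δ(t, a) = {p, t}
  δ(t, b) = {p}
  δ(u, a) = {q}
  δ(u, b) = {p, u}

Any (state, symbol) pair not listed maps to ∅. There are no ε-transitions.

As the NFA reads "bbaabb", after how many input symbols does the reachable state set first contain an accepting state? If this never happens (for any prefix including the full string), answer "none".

1

Start in {p}.
Read 'b': {p} → {r, s}.
None of the earlier sets intersect F, but {r, s} does.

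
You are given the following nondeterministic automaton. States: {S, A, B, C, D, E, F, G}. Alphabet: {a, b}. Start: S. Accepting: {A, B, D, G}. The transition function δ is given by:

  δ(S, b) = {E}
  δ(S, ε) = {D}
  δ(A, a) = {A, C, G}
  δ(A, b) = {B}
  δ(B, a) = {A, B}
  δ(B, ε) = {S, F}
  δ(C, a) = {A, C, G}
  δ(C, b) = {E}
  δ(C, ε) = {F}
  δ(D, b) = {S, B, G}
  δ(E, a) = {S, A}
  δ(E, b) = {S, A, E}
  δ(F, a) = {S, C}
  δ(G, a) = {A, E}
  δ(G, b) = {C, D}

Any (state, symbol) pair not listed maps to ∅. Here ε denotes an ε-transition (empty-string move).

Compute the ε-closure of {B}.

Begin with {B}.
ε-move B → S; add S.
ε-move B → F; add F.
ε-move S → D; add D.

{S, B, D, F}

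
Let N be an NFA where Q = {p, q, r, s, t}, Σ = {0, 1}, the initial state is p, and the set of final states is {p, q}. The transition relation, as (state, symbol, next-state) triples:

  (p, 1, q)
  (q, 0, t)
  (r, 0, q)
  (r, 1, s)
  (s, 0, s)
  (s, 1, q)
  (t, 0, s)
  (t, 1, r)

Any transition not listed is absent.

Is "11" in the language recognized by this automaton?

No

Start in {p}.
Read '1': p→{q}; now {q}.
Read '1': q→∅; now ∅.
The final set ∅ contains no accepting state.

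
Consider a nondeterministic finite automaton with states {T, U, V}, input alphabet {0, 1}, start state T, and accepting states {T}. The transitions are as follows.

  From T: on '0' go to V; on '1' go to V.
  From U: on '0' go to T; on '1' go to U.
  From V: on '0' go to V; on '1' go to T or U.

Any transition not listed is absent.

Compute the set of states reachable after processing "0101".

Start in {T}.
Read '0': {T} → {V}.
Read '1': {V} → {T, U}.
Read '0': {T, U} → {T, V}.
Read '1': {T, V} → {T, U, V}.

{T, U, V}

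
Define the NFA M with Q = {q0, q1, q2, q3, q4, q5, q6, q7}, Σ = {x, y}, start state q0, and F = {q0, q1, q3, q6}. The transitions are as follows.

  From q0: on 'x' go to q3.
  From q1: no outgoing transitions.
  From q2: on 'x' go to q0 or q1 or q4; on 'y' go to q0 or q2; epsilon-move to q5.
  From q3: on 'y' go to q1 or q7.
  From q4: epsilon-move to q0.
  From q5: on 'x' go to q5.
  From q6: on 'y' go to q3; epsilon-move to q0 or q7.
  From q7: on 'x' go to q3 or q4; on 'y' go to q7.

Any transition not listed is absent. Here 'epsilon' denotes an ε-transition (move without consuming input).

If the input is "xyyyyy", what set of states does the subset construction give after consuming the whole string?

Start in {q0}.
Read 'x': q0→{q3}; now {q3}.
Read 'y': q3→{q1, q7}; now {q1, q7}.
Read 'y': q1→∅, q7→{q7}; now {q7}.
Read 'y': q7→{q7}; now {q7}.
Read 'y': q7→{q7}; now {q7}.
Read 'y': q7→{q7}; now {q7}.

{q7}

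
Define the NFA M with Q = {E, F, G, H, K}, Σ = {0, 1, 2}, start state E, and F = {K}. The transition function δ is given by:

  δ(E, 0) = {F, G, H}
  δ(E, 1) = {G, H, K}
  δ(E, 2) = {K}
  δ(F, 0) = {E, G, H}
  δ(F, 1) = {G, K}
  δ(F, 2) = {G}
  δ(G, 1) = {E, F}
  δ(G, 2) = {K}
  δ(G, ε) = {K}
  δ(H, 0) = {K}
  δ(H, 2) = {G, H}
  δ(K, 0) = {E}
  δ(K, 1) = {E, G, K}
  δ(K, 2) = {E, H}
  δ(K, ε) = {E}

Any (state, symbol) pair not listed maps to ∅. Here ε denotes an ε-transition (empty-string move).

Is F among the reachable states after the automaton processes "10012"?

No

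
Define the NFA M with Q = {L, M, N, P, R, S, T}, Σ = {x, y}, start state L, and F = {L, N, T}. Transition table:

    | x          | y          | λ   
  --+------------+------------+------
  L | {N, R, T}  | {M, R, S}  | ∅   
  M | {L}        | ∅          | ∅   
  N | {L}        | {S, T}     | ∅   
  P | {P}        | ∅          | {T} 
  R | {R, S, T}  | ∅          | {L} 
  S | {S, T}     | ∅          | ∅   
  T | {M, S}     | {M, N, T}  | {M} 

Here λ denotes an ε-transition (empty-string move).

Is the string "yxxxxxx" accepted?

Yes

Start in {L}.
Read 'y': L→{M, R, S}; union {M, R, S}; ε-closure = {L, M, R, S}.
Read 'x': L→{N, R, T}, M→{L}, R→{R, S, T}, S→{S, T}; union {L, N, R, S, T}; ε-closure = {L, M, N, R, S, T}.
Read 'x': L→{N, R, T}, M→{L}, N→{L}, R→{R, S, T}, S→{S, T}, T→{M, S}; now {L, M, N, R, S, T}.
Read 'x': L→{N, R, T}, M→{L}, N→{L}, R→{R, S, T}, S→{S, T}, T→{M, S}; now {L, M, N, R, S, T}.
Read 'x': L→{N, R, T}, M→{L}, N→{L}, R→{R, S, T}, S→{S, T}, T→{M, S}; now {L, M, N, R, S, T}.
Read 'x': L→{N, R, T}, M→{L}, N→{L}, R→{R, S, T}, S→{S, T}, T→{M, S}; now {L, M, N, R, S, T}.
Read 'x': L→{N, R, T}, M→{L}, N→{L}, R→{R, S, T}, S→{S, T}, T→{M, S}; now {L, M, N, R, S, T}.
The final set {L, M, N, R, S, T} contains the accepting states L, N, T.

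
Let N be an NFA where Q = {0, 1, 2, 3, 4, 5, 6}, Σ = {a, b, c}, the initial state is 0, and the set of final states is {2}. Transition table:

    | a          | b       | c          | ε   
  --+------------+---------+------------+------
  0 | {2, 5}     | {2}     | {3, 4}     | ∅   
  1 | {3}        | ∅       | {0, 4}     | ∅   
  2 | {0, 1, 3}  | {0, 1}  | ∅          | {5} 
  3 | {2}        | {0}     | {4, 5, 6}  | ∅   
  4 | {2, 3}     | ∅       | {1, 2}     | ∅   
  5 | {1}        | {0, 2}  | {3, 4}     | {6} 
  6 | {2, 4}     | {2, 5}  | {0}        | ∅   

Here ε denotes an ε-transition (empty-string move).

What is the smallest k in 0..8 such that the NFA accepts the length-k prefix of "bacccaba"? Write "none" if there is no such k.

1

Start in {0}.
Read 'b': 0→{2}; union {2}; ε-closure = {2, 5, 6}.
None of the earlier sets intersect F, but {2, 5, 6} does.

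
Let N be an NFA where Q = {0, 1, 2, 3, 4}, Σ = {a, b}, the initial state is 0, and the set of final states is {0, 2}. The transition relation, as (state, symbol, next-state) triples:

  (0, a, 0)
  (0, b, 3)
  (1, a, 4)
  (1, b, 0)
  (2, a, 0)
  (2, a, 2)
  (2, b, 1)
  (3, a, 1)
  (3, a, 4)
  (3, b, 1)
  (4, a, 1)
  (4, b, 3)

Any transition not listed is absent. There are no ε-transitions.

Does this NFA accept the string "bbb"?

Start in {0}.
Read 'b': 0→{3}; now {3}.
Read 'b': 3→{1}; now {1}.
Read 'b': 1→{0}; now {0}.
The final set {0} contains the accepting state 0.

Yes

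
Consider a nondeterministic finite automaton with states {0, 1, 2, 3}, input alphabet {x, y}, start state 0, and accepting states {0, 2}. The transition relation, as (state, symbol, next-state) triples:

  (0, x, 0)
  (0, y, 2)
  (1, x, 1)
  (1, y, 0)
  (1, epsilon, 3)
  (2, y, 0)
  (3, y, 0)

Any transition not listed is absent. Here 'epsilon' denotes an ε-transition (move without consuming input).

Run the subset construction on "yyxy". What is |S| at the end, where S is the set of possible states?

1

Start in {0}.
Read 'y': 0→{2}; now {2}.
Read 'y': 2→{0}; now {0}.
Read 'x': 0→{0}; now {0}.
Read 'y': 0→{2}; now {2}.
That set has 1 state.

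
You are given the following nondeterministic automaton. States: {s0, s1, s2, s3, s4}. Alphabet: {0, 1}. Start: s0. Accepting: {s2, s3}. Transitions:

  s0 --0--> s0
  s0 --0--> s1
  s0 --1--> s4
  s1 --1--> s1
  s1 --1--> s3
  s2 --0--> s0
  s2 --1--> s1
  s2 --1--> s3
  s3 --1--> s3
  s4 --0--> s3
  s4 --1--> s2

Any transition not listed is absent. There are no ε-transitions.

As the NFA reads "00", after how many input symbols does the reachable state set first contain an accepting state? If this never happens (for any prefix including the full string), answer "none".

none

Start in {s0}.
Read '0': s0→{s0, s1}; now {s0, s1}.
Read '0': s0→{s0, s1}, s1→∅; now {s0, s1}.
No reachable set along the way intersects F.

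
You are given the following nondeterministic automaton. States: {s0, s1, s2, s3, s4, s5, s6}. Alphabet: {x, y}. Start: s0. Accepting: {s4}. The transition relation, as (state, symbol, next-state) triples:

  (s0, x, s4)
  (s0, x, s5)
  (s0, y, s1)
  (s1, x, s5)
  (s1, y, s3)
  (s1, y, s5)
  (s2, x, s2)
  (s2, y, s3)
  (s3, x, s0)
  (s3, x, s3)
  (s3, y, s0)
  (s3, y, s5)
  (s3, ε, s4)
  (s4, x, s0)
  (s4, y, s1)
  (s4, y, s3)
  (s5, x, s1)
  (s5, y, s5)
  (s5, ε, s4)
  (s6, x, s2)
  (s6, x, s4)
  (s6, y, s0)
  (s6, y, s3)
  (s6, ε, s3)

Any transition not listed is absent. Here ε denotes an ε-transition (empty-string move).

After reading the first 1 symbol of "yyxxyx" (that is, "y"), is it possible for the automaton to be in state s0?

No

Start in {s0}.
Read 'y': s0→{s1}; now {s1}.
State s0 is not in {s1}.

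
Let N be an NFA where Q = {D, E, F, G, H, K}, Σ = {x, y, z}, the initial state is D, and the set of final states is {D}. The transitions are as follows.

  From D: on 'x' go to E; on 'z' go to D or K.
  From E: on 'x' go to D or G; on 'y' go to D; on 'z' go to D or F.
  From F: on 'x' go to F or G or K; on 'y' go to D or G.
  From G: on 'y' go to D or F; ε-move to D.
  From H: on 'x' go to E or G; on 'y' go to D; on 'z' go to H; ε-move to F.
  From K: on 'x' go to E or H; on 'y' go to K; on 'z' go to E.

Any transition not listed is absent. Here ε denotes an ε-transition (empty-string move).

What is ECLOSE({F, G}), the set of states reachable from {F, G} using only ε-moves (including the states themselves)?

{D, F, G}

Begin with {F, G}.
ε-move G → D; add D.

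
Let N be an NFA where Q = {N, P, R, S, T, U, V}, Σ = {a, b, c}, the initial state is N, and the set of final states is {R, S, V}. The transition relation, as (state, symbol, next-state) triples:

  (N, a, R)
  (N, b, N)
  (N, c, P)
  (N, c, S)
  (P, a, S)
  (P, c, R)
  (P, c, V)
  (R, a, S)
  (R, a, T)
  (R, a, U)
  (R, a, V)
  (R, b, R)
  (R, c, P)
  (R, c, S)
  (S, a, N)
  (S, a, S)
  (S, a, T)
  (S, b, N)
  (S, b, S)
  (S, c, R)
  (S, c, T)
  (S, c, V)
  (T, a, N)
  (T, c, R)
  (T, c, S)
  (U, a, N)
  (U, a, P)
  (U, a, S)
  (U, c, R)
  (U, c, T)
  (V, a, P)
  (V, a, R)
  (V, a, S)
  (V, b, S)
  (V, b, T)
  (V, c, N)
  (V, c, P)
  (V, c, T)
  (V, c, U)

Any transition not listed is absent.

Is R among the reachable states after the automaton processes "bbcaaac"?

Start in {N}.
Read 'b': {N} → {N}.
Read 'b': {N} → {N}.
Read 'c': {N} → {P, S}.
Read 'a': {P, S} → {N, S, T}.
Read 'a': {N, S, T} → {N, R, S, T}.
Read 'a': {N, R, S, T} → {N, R, S, T, U, V}.
Read 'c': {N, R, S, T, U, V} → {N, P, R, S, T, U, V}.
State R is in {N, P, R, S, T, U, V}.

Yes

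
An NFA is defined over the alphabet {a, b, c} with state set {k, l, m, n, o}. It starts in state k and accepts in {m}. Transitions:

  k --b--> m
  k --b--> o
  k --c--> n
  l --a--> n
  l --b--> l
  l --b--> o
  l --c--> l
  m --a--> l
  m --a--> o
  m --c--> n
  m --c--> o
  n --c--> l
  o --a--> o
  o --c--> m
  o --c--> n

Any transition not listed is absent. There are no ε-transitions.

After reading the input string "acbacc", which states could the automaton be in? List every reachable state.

Start in {k}.
Read 'a': k→∅; now ∅.
The set is empty and remains empty for the remaining 5 symbols.

∅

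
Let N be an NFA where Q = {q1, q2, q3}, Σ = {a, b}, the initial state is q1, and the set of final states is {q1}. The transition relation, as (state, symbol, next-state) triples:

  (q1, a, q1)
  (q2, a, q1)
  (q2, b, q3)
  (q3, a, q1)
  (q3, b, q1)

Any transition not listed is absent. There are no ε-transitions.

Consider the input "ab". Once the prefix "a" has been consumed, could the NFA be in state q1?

Yes

Start in {q1}.
Read 'a': q1→{q1}; now {q1}.
State q1 is in {q1}.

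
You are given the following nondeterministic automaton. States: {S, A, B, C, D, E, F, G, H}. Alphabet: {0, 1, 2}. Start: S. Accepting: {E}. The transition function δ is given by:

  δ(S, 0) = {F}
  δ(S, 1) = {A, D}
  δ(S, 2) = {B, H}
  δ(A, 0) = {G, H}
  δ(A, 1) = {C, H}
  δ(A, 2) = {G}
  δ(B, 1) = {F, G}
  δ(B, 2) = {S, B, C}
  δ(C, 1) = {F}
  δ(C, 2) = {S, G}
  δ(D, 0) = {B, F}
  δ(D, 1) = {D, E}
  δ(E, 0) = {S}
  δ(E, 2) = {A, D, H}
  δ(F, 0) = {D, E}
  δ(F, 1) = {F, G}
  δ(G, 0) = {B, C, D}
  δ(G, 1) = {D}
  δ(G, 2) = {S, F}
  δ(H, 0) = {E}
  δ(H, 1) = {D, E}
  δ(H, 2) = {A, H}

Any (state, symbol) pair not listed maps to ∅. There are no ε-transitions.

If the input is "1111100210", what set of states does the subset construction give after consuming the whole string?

Start in {S}.
Read '1': {S} → {A, D}.
Read '1': {A, D} → {C, D, E, H}.
Read '1': {C, D, E, H} → {D, E, F}.
Read '1': {D, E, F} → {D, E, F, G}.
Read '1': {D, E, F, G} → {D, E, F, G}.
Read '0': {D, E, F, G} → {S, B, C, D, E, F}.
Read '0': {S, B, C, D, E, F} → {S, B, D, E, F}.
Read '2': {S, B, D, E, F} → {S, A, B, C, D, H}.
Read '1': {S, A, B, C, D, H} → {A, C, D, E, F, G, H}.
Read '0': {A, C, D, E, F, G, H} → {S, B, C, D, E, F, G, H}.

{S, B, C, D, E, F, G, H}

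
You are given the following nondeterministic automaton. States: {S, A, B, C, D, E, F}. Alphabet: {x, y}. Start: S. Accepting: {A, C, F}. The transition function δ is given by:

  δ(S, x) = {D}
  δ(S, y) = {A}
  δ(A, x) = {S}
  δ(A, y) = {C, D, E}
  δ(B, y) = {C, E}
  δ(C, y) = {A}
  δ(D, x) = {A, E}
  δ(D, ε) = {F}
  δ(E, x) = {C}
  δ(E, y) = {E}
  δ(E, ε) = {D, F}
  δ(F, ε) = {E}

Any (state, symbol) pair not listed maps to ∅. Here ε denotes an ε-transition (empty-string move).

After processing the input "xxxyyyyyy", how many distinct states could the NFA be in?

Start in {S}.
Read 'x': S→{D}; union {D}; ε-closure = {D, E, F}.
Read 'x': D→{A, E}, E→{C}, F→∅; union {A, C, E}; ε-closure = {A, C, D, E, F}.
Read 'x': A→{S}, C→∅, D→{A, E}, E→{C}, F→∅; union {S, A, C, E}; ε-closure = {S, A, C, D, E, F}.
Read 'y': S→{A}, A→{C, D, E}, C→{A}, D→∅, E→{E}, F→∅; union {A, C, D, E}; ε-closure = {A, C, D, E, F}.
Read 'y': A→{C, D, E}, C→{A}, D→∅, E→{E}, F→∅; union {A, C, D, E}; ε-closure = {A, C, D, E, F}.
Read 'y': A→{C, D, E}, C→{A}, D→∅, E→{E}, F→∅; union {A, C, D, E}; ε-closure = {A, C, D, E, F}.
Read 'y': A→{C, D, E}, C→{A}, D→∅, E→{E}, F→∅; union {A, C, D, E}; ε-closure = {A, C, D, E, F}.
Read 'y': A→{C, D, E}, C→{A}, D→∅, E→{E}, F→∅; union {A, C, D, E}; ε-closure = {A, C, D, E, F}.
Read 'y': A→{C, D, E}, C→{A}, D→∅, E→{E}, F→∅; union {A, C, D, E}; ε-closure = {A, C, D, E, F}.
That set has 5 states.

5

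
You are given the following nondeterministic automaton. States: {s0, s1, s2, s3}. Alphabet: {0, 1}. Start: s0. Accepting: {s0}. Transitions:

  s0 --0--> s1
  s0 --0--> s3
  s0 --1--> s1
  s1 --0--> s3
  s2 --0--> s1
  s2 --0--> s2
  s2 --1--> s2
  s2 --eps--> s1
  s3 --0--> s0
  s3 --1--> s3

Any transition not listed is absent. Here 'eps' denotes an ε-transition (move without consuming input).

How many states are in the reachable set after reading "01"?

1

Start in {s0}.
Read '0': s0→{s1, s3}; now {s1, s3}.
Read '1': s1→∅, s3→{s3}; now {s3}.
That set has 1 state.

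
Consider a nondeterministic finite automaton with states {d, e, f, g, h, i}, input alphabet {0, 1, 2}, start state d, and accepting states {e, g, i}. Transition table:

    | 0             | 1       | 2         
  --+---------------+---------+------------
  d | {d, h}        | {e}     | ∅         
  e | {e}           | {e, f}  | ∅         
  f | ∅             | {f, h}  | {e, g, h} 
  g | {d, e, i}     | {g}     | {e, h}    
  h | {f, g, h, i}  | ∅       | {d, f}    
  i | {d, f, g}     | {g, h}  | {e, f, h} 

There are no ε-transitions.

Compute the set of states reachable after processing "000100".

Start in {d}.
Read '0': d→{d, h}; now {d, h}.
Read '0': d→{d, h}, h→{f, g, h, i}; now {d, f, g, h, i}.
Read '0': d→{d, h}, f→∅, g→{d, e, i}, h→{f, g, h, i}, i→{d, f, g}; now {d, e, f, g, h, i}.
Read '1': d→{e}, e→{e, f}, f→{f, h}, g→{g}, h→∅, i→{g, h}; now {e, f, g, h}.
Read '0': e→{e}, f→∅, g→{d, e, i}, h→{f, g, h, i}; now {d, e, f, g, h, i}.
Read '0': d→{d, h}, e→{e}, f→∅, g→{d, e, i}, h→{f, g, h, i}, i→{d, f, g}; now {d, e, f, g, h, i}.

{d, e, f, g, h, i}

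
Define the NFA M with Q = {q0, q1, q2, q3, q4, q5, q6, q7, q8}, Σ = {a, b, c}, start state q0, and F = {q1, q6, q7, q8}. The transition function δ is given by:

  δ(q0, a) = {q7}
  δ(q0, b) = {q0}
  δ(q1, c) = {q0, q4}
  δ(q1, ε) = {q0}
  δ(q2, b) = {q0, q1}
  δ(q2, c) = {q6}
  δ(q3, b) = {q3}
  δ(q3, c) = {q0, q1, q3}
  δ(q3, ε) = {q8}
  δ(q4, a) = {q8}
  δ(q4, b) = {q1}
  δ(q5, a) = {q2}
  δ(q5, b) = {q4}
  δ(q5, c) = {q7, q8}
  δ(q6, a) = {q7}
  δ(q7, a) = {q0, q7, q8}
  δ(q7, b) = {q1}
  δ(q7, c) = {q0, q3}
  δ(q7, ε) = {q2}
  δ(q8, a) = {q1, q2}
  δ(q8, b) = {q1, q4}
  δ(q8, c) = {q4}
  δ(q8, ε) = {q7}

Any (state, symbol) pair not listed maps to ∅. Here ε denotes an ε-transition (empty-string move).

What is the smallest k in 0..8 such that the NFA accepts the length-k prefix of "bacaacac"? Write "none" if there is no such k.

2

Start in {q0}.
Read 'b': q0→{q0}; now {q0}.
Read 'a': q0→{q7}; union {q7}; ε-closure = {q2, q7}.
None of the earlier sets intersect F, but {q2, q7} does.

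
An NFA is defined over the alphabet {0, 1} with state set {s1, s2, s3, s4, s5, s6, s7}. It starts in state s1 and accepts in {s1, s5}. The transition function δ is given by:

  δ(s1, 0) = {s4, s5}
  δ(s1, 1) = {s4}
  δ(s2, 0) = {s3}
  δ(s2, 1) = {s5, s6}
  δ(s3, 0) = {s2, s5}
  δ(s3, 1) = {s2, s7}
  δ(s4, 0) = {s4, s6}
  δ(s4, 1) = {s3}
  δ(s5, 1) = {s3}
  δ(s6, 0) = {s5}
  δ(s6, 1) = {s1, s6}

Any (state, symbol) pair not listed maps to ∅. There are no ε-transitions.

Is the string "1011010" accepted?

Yes

Start in {s1}.
Read '1': s1→{s4}; now {s4}.
Read '0': s4→{s4, s6}; now {s4, s6}.
Read '1': s4→{s3}, s6→{s1, s6}; now {s1, s3, s6}.
Read '1': s1→{s4}, s3→{s2, s7}, s6→{s1, s6}; now {s1, s2, s4, s6, s7}.
Read '0': s1→{s4, s5}, s2→{s3}, s4→{s4, s6}, s6→{s5}, s7→∅; now {s3, s4, s5, s6}.
Read '1': s3→{s2, s7}, s4→{s3}, s5→{s3}, s6→{s1, s6}; now {s1, s2, s3, s6, s7}.
Read '0': s1→{s4, s5}, s2→{s3}, s3→{s2, s5}, s6→{s5}, s7→∅; now {s2, s3, s4, s5}.
The final set {s2, s3, s4, s5} contains the accepting state s5.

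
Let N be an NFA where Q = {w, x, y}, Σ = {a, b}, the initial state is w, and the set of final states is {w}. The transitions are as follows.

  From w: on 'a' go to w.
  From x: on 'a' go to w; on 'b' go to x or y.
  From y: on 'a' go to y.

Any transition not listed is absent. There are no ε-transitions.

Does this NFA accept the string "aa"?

Start in {w}.
Read 'a': {w} → {w}.
Read 'a': {w} → {w}.
The final set {w} contains the accepting state w.

Yes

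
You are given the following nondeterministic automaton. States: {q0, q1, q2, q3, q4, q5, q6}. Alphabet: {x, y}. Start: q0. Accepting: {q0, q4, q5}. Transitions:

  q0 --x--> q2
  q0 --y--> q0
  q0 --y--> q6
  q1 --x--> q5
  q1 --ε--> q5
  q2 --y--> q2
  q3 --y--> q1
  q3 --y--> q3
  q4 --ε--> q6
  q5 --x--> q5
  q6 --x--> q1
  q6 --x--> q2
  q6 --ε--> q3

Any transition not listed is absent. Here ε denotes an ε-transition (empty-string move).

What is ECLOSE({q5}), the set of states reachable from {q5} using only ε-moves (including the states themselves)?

Begin with {q5}.
No ε-moves leave this set, so the closure equals the set itself.

{q5}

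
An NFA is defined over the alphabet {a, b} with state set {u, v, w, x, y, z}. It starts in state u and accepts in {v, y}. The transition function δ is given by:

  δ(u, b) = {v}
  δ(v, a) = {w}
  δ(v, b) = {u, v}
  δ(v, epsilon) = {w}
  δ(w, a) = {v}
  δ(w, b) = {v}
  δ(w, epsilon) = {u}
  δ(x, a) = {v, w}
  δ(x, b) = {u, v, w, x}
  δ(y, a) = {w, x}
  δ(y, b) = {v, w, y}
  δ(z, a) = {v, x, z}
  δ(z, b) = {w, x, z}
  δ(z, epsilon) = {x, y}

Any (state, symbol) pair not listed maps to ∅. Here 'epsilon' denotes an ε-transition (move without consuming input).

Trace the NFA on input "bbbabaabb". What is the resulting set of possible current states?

{u, v, w}

Start in {u}.
Read 'b': u→{v}; union {v}; ε-closure = {u, v, w}.
Read 'b': u→{v}, v→{u, v}, w→{v}; union {u, v}; ε-closure = {u, v, w}.
Read 'b': u→{v}, v→{u, v}, w→{v}; union {u, v}; ε-closure = {u, v, w}.
Read 'a': u→∅, v→{w}, w→{v}; union {v, w}; ε-closure = {u, v, w}.
Read 'b': u→{v}, v→{u, v}, w→{v}; union {u, v}; ε-closure = {u, v, w}.
Read 'a': u→∅, v→{w}, w→{v}; union {v, w}; ε-closure = {u, v, w}.
Read 'a': u→∅, v→{w}, w→{v}; union {v, w}; ε-closure = {u, v, w}.
Read 'b': u→{v}, v→{u, v}, w→{v}; union {u, v}; ε-closure = {u, v, w}.
Read 'b': u→{v}, v→{u, v}, w→{v}; union {u, v}; ε-closure = {u, v, w}.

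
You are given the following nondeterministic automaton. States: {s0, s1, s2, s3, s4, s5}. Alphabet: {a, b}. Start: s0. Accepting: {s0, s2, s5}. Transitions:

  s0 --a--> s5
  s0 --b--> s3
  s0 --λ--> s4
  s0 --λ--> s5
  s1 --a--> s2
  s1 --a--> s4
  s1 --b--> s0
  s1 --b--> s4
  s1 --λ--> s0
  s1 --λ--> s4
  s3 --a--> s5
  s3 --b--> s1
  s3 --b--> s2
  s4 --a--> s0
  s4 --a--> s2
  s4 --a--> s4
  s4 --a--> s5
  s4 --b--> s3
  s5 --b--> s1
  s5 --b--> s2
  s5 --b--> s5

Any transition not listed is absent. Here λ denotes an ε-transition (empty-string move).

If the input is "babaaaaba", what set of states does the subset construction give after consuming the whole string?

Start: ε-closure({s0}) = {s0, s4, s5}.
Read 'b': {s0, s4, s5} → {s0, s1, s2, s3, s4, s5}.
Read 'a': {s0, s1, s2, s3, s4, s5} → {s0, s2, s4, s5}.
Read 'b': {s0, s2, s4, s5} → {s0, s1, s2, s3, s4, s5}.
Read 'a': {s0, s1, s2, s3, s4, s5} → {s0, s2, s4, s5}.
Read 'a': {s0, s2, s4, s5} → {s0, s2, s4, s5}.
Read 'a': {s0, s2, s4, s5} → {s0, s2, s4, s5}.
Read 'a': {s0, s2, s4, s5} → {s0, s2, s4, s5}.
Read 'b': {s0, s2, s4, s5} → {s0, s1, s2, s3, s4, s5}.
Read 'a': {s0, s1, s2, s3, s4, s5} → {s0, s2, s4, s5}.

{s0, s2, s4, s5}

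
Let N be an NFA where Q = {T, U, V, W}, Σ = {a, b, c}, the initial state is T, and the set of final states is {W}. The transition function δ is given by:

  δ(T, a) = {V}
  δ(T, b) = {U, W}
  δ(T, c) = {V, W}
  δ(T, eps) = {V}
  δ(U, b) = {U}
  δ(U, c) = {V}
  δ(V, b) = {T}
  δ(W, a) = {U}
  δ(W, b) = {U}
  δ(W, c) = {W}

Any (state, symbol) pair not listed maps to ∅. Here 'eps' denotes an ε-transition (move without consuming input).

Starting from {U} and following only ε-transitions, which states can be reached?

{U}

Begin with {U}.
No ε-moves leave this set, so the closure equals the set itself.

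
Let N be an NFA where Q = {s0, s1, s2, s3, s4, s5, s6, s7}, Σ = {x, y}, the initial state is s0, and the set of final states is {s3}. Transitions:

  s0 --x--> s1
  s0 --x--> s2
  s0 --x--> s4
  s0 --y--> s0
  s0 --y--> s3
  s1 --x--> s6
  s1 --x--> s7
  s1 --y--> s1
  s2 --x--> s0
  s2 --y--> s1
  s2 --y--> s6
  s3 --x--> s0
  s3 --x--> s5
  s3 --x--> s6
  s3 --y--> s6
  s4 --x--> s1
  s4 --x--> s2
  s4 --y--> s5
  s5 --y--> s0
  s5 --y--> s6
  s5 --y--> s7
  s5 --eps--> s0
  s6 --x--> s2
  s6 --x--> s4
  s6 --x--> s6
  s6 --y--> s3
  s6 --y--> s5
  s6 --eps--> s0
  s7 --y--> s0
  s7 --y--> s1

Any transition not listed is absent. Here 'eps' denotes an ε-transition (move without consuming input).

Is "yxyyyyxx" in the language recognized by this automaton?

Start in {s0}.
Read 'y': s0→{s0, s3}; now {s0, s3}.
Read 'x': s0→{s1, s2, s4}, s3→{s0, s5, s6}; now {s0, s1, s2, s4, s5, s6}.
Read 'y': s0→{s0, s3}, s1→{s1}, s2→{s1, s6}, s4→{s5}, s5→{s0, s6, s7}, s6→{s3, s5}; now {s0, s1, s3, s5, s6, s7}.
Read 'y': s0→{s0, s3}, s1→{s1}, s3→{s6}, s5→{s0, s6, s7}, s6→{s3, s5}, s7→{s0, s1}; now {s0, s1, s3, s5, s6, s7}.
Read 'y': s0→{s0, s3}, s1→{s1}, s3→{s6}, s5→{s0, s6, s7}, s6→{s3, s5}, s7→{s0, s1}; now {s0, s1, s3, s5, s6, s7}.
Read 'y': s0→{s0, s3}, s1→{s1}, s3→{s6}, s5→{s0, s6, s7}, s6→{s3, s5}, s7→{s0, s1}; now {s0, s1, s3, s5, s6, s7}.
Read 'x': s0→{s1, s2, s4}, s1→{s6, s7}, s3→{s0, s5, s6}, s5→∅, s6→{s2, s4, s6}, s7→∅; now {s0, s1, s2, s4, s5, s6, s7}.
Read 'x': s0→{s1, s2, s4}, s1→{s6, s7}, s2→{s0}, s4→{s1, s2}, s5→∅, s6→{s2, s4, s6}, s7→∅; now {s0, s1, s2, s4, s6, s7}.
The final set {s0, s1, s2, s4, s6, s7} contains no accepting state.

No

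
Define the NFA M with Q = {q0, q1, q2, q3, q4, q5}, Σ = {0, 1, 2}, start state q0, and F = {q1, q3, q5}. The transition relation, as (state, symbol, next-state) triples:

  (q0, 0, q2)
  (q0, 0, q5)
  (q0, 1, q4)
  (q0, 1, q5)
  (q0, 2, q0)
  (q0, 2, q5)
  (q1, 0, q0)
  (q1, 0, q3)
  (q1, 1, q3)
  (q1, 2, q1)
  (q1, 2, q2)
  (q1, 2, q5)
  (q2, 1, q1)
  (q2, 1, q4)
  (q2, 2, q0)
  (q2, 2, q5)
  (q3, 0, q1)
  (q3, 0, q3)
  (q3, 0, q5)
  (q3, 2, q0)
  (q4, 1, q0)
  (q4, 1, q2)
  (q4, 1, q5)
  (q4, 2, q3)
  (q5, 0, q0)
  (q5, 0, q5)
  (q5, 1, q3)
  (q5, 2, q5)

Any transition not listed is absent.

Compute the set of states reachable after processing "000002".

Start in {q0}.
Read '0': {q0} → {q2, q5}.
Read '0': {q2, q5} → {q0, q5}.
Read '0': {q0, q5} → {q0, q2, q5}.
Read '0': {q0, q2, q5} → {q0, q2, q5}.
Read '0': {q0, q2, q5} → {q0, q2, q5}.
Read '2': {q0, q2, q5} → {q0, q5}.

{q0, q5}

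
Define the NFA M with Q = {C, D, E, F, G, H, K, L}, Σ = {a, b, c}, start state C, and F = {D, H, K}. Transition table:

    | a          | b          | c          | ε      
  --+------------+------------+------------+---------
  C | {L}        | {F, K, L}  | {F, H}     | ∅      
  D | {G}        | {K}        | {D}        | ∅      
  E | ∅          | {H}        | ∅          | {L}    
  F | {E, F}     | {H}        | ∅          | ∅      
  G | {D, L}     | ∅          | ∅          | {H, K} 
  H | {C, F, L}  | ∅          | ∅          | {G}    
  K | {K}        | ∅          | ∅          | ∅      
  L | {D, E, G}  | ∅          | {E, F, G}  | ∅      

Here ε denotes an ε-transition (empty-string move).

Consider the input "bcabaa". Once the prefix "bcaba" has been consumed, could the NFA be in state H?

Start in {C}.
Read 'b': {C} → {F, K, L}.
Read 'c': {F, K, L} → {E, F, G, H, K, L}.
Read 'a': {E, F, G, H, K, L} → {C, D, E, F, G, H, K, L}.
Read 'b': {C, D, E, F, G, H, K, L} → {F, G, H, K, L}.
Read 'a': {F, G, H, K, L} → {C, D, E, F, G, H, K, L}.
State H is in {C, D, E, F, G, H, K, L}.

Yes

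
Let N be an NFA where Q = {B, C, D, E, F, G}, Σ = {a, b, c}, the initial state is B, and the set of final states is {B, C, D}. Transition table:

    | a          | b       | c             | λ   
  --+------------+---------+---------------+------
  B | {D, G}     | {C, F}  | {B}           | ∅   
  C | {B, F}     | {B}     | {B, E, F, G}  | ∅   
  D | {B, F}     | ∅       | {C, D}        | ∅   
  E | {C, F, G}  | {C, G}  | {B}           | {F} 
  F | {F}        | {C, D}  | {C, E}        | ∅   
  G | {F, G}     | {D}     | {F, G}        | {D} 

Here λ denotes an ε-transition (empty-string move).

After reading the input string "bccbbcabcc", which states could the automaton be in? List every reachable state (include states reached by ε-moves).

Start in {B}.
Read 'b': B→{C, F}; now {C, F}.
Read 'c': C→{B, E, F, G}, F→{C, E}; union {B, C, E, F, G}; ε-closure = {B, C, D, E, F, G}.
Read 'c': B→{B}, C→{B, E, F, G}, D→{C, D}, E→{B}, F→{C, E}, G→{F, G}; now {B, C, D, E, F, G}.
Read 'b': B→{C, F}, C→{B}, D→∅, E→{C, G}, F→{C, D}, G→{D}; now {B, C, D, F, G}.
Read 'b': B→{C, F}, C→{B}, D→∅, F→{C, D}, G→{D}; now {B, C, D, F}.
Read 'c': B→{B}, C→{B, E, F, G}, D→{C, D}, F→{C, E}; now {B, C, D, E, F, G}.
Read 'a': B→{D, G}, C→{B, F}, D→{B, F}, E→{C, F, G}, F→{F}, G→{F, G}; now {B, C, D, F, G}.
Read 'b': B→{C, F}, C→{B}, D→∅, F→{C, D}, G→{D}; now {B, C, D, F}.
Read 'c': B→{B}, C→{B, E, F, G}, D→{C, D}, F→{C, E}; now {B, C, D, E, F, G}.
Read 'c': B→{B}, C→{B, E, F, G}, D→{C, D}, E→{B}, F→{C, E}, G→{F, G}; now {B, C, D, E, F, G}.

{B, C, D, E, F, G}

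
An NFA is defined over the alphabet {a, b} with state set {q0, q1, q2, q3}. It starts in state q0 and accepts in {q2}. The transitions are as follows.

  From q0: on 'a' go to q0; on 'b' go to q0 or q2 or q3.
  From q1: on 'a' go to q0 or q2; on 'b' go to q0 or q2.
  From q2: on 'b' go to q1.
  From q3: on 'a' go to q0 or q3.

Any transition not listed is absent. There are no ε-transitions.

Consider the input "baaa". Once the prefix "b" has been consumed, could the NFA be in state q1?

No

Start in {q0}.
Read 'b': {q0} → {q0, q2, q3}.
State q1 is not in {q0, q2, q3}.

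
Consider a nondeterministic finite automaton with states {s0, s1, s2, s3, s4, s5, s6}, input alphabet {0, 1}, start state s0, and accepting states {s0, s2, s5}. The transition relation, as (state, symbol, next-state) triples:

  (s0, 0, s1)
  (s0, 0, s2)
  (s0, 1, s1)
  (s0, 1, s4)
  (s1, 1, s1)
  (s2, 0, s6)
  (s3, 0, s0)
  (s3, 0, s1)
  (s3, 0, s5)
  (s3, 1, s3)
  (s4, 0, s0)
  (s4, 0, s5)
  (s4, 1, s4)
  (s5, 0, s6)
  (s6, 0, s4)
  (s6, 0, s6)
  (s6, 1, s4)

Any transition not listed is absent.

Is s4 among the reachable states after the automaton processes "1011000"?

Yes

Start in {s0}.
Read '1': s0→{s1, s4}; now {s1, s4}.
Read '0': s1→∅, s4→{s0, s5}; now {s0, s5}.
Read '1': s0→{s1, s4}, s5→∅; now {s1, s4}.
Read '1': s1→{s1}, s4→{s4}; now {s1, s4}.
Read '0': s1→∅, s4→{s0, s5}; now {s0, s5}.
Read '0': s0→{s1, s2}, s5→{s6}; now {s1, s2, s6}.
Read '0': s1→∅, s2→{s6}, s6→{s4, s6}; now {s4, s6}.
State s4 is in {s4, s6}.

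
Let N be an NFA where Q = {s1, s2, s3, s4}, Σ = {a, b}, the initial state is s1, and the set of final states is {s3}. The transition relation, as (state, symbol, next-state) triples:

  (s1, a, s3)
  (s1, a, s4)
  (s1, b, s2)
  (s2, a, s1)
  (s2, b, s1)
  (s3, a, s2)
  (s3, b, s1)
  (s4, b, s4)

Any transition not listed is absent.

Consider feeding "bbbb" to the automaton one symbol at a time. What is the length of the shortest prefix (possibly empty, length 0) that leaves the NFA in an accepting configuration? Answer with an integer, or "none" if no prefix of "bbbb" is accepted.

none

Start in {s1}.
Read 'b': s1→{s2}; now {s2}.
Read 'b': s2→{s1}; now {s1}.
Read 'b': s1→{s2}; now {s2}.
Read 'b': s2→{s1}; now {s1}.
No reachable set along the way intersects F.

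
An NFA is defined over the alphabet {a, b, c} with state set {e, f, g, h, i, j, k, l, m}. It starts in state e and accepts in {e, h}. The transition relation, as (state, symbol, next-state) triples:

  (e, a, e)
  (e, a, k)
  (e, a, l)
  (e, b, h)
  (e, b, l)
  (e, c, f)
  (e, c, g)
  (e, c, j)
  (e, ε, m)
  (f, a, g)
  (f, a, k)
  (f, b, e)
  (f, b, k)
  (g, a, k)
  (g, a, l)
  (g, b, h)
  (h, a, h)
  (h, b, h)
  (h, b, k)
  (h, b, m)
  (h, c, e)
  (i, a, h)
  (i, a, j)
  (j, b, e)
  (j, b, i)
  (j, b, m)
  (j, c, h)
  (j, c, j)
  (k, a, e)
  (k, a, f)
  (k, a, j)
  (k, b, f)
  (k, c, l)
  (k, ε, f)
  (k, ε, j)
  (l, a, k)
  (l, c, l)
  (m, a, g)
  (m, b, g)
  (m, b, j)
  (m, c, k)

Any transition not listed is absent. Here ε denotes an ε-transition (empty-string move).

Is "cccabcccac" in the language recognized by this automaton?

Start: ε-closure({e}) = {e, m}.
Read 'c': {e, m} → {f, g, j, k}.
Read 'c': {f, g, j, k} → {h, j, l}.
Read 'c': {h, j, l} → {e, h, j, l, m}.
Read 'a': {e, h, j, l, m} → {e, f, g, h, j, k, l, m}.
Read 'b': {e, f, g, h, j, k, l, m} → {e, f, g, h, i, j, k, l, m}.
Read 'c': {e, f, g, h, i, j, k, l, m} → {e, f, g, h, j, k, l, m}.
Read 'c': {e, f, g, h, j, k, l, m} → {e, f, g, h, j, k, l, m}.
Read 'c': {e, f, g, h, j, k, l, m} → {e, f, g, h, j, k, l, m}.
Read 'a': {e, f, g, h, j, k, l, m} → {e, f, g, h, j, k, l, m}.
Read 'c': {e, f, g, h, j, k, l, m} → {e, f, g, h, j, k, l, m}.
The final set {e, f, g, h, j, k, l, m} contains the accepting states e, h.

Yes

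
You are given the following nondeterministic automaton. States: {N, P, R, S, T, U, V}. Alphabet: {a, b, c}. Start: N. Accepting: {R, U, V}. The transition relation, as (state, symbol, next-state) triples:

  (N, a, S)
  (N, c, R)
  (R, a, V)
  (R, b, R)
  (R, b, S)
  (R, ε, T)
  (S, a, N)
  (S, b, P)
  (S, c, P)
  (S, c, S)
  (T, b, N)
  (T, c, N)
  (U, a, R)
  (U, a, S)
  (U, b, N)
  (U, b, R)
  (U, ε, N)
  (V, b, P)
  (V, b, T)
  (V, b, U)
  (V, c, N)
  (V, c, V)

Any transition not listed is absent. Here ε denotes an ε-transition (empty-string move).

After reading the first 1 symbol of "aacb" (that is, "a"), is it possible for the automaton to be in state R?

No

Start in {N}.
Read 'a': {N} → {S}.
State R is not in {S}.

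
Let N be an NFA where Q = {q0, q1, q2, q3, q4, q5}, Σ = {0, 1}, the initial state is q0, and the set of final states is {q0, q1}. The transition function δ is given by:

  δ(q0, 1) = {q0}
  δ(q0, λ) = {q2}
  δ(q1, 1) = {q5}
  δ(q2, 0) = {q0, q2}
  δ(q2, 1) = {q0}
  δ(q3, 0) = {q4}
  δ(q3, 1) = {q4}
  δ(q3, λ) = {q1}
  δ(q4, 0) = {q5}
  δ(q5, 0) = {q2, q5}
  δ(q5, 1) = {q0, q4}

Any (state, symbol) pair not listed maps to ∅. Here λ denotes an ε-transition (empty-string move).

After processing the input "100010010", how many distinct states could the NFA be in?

Start: ε-closure({q0}) = {q0, q2}.
Read '1': {q0, q2} → {q0, q2}.
Read '0': {q0, q2} → {q0, q2}.
Read '0': {q0, q2} → {q0, q2}.
Read '0': {q0, q2} → {q0, q2}.
Read '1': {q0, q2} → {q0, q2}.
Read '0': {q0, q2} → {q0, q2}.
Read '0': {q0, q2} → {q0, q2}.
Read '1': {q0, q2} → {q0, q2}.
Read '0': {q0, q2} → {q0, q2}.
That set has 2 states.

2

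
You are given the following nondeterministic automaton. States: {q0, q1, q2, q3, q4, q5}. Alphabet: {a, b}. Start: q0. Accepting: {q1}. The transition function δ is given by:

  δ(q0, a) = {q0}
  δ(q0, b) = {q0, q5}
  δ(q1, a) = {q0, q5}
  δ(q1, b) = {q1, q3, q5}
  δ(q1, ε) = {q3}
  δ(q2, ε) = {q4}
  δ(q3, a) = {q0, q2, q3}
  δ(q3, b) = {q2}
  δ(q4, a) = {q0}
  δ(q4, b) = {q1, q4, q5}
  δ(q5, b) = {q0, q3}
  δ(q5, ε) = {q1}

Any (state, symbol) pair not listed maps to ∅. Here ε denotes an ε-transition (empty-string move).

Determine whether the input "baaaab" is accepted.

Yes

Start in {q0}.
Read 'b': {q0} → {q0, q1, q3, q5}.
Read 'a': {q0, q1, q3, q5} → {q0, q1, q2, q3, q4, q5}.
Read 'a': {q0, q1, q2, q3, q4, q5} → {q0, q1, q2, q3, q4, q5}.
Read 'a': {q0, q1, q2, q3, q4, q5} → {q0, q1, q2, q3, q4, q5}.
Read 'a': {q0, q1, q2, q3, q4, q5} → {q0, q1, q2, q3, q4, q5}.
Read 'b': {q0, q1, q2, q3, q4, q5} → {q0, q1, q2, q3, q4, q5}.
The final set {q0, q1, q2, q3, q4, q5} contains the accepting state q1.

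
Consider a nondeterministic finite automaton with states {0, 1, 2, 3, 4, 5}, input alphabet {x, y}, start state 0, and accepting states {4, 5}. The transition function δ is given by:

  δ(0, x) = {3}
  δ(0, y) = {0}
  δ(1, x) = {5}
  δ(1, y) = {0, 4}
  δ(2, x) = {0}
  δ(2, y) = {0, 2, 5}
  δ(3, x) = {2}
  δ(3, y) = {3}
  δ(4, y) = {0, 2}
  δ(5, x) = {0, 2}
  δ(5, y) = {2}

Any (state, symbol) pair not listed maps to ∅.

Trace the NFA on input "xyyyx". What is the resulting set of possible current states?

{2}

Start in {0}.
Read 'x': {0} → {3}.
Read 'y': {3} → {3}.
Read 'y': {3} → {3}.
Read 'y': {3} → {3}.
Read 'x': {3} → {2}.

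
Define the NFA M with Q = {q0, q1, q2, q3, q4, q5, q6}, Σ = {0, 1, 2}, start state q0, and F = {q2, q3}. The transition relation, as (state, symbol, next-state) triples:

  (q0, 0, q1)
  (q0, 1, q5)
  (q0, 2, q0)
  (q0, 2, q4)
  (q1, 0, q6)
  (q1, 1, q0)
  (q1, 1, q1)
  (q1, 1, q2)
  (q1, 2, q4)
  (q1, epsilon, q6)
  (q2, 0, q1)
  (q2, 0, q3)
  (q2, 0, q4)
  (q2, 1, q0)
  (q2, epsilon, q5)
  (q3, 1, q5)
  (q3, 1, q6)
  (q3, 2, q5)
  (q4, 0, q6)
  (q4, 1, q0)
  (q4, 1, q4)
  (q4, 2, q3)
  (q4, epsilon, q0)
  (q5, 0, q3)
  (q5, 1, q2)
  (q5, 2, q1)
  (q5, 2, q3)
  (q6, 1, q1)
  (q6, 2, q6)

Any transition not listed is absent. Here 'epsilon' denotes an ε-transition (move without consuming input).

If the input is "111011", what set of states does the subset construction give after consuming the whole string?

{q0, q1, q2, q4, q5, q6}

Start in {q0}.
Read '1': {q0} → {q5}.
Read '1': {q5} → {q2, q5}.
Read '1': {q2, q5} → {q0, q2, q5}.
Read '0': {q0, q2, q5} → {q0, q1, q3, q4, q6}.
Read '1': {q0, q1, q3, q4, q6} → {q0, q1, q2, q4, q5, q6}.
Read '1': {q0, q1, q2, q4, q5, q6} → {q0, q1, q2, q4, q5, q6}.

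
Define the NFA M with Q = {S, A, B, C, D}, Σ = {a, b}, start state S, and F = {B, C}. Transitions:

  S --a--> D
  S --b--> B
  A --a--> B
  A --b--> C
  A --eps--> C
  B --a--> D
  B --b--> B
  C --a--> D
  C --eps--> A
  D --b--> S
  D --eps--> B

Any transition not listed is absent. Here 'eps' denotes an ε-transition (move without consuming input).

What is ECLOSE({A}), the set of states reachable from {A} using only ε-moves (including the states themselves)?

Begin with {A}.
ε-move A → C; add C.

{A, C}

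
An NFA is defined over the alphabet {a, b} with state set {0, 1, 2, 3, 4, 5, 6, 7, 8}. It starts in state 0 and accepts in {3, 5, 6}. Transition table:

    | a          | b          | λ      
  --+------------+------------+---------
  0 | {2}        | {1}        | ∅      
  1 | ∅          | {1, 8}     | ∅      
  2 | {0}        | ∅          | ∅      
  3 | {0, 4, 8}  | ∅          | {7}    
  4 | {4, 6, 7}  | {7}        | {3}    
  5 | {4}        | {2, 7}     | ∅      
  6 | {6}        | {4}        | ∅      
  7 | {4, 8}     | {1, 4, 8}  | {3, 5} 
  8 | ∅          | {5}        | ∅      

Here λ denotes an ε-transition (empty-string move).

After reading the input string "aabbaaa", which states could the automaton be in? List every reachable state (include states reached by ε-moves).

Start in {0}.
Read 'a': {0} → {2}.
Read 'a': {2} → {0}.
Read 'b': {0} → {1}.
Read 'b': {1} → {1, 8}.
Read 'a': {1, 8} → ∅.
The set is empty and remains empty for the remaining 2 symbols.

∅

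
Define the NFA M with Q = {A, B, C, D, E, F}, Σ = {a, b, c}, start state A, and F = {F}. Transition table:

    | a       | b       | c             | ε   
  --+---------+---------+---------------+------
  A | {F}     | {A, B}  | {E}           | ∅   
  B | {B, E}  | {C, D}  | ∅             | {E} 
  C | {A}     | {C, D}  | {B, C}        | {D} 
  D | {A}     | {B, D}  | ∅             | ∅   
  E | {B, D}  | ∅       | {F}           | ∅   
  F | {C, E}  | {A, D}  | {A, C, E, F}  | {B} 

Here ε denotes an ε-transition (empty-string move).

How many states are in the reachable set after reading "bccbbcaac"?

6

Start in {A}.
Read 'b': A→{A, B}; union {A, B}; ε-closure = {A, B, E}.
Read 'c': A→{E}, B→∅, E→{F}; union {E, F}; ε-closure = {B, E, F}.
Read 'c': B→∅, E→{F}, F→{A, C, E, F}; union {A, C, E, F}; ε-closure = {A, B, C, D, E, F}.
Read 'b': A→{A, B}, B→{C, D}, C→{C, D}, D→{B, D}, E→∅, F→{A, D}; union {A, B, C, D}; ε-closure = {A, B, C, D, E}.
Read 'b': A→{A, B}, B→{C, D}, C→{C, D}, D→{B, D}, E→∅; union {A, B, C, D}; ε-closure = {A, B, C, D, E}.
Read 'c': A→{E}, B→∅, C→{B, C}, D→∅, E→{F}; union {B, C, E, F}; ε-closure = {B, C, D, E, F}.
Read 'a': B→{B, E}, C→{A}, D→{A}, E→{B, D}, F→{C, E}; now {A, B, C, D, E}.
Read 'a': A→{F}, B→{B, E}, C→{A}, D→{A}, E→{B, D}; now {A, B, D, E, F}.
Read 'c': A→{E}, B→∅, D→∅, E→{F}, F→{A, C, E, F}; union {A, C, E, F}; ε-closure = {A, B, C, D, E, F}.
That set has 6 states.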